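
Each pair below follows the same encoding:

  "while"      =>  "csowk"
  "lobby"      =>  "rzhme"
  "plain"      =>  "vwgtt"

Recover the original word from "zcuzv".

A repeating key of period 2 is used — shifts +6, +11 over and over.
Decoding zcuzv: z−6=t, c−11=r, u−6=o, z−11=o, v−6=p.

troop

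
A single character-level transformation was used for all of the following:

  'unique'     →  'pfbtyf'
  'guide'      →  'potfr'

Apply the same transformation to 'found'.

The output letters match the input read backwards, each shifted +11: unique reversed is euqinu. The word is reversed, then every letter is shifted forward by 11.
On found: reverse → dnuof; then shift: d+11=o, n+11=y, u+11=f, o+11=z, f+11=q.

oyfzq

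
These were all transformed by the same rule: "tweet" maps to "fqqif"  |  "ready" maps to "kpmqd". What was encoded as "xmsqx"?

The output letters match the input read backwards, each shifted +12: tweet reversed is teewt. Two steps: reverse the string, then apply a Caesar shift of +12.
Undoing it on xmsqx: shift back: x−12=l, m−12=a, s−12=g, q−12=e, x−12=l → lagel; then reverse → legal.

legal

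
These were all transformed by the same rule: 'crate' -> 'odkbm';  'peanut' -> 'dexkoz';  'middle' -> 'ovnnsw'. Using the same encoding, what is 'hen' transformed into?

xor

Two steps: reverse the string, then apply a Caesar shift of +10.
For hen: reverse → neh; then shift: n+10=x, e+10=o, h+10=r.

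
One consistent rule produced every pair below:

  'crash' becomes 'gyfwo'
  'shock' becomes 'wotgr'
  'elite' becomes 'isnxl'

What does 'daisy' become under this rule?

Shifts by position in crash: pos 0: c→g (+4), pos 1: r→y (+7), pos 2: a→f (+5), pos 3: s→w (+4), pos 4: h→o (+7) — repeating every 3. It's a Vigenère-style cipher with numeric key [4,7,5]: position i shifts by key[i mod 3].
For daisy: d+4=h, a+7=h, i+5=n, s+4=w, y+7=f.

hhnwf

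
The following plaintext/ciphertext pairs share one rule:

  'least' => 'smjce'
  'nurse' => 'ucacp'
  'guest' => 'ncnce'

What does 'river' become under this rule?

In least: l→s is +7, e→m is +8, a→j is +9, s→c is +10 — the shift increases by 1 each position. Letter i (0-indexed) is shifted by i+7, so successive shifts are 7, 8, 9, ….
On river: r+7=y, i+8=q, v+9=e, e+10=o, r+11=c.

yqeoc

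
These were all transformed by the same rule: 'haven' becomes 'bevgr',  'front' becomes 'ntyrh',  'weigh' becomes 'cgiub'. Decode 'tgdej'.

Each letter's alphabet position (a=0..z=25) is mapped through 7·x+4 mod 26 — an affine cipher.
Decoding tgdej: t(19)→15·(19−4)≡17=r; g(6)→15·(6−4)≡4=e; d(3)→15·(3−4)≡11=l; e(4)→15·(4−4)≡0=a; j(9)→15·(9−4)≡23=x (all mod 26).

relax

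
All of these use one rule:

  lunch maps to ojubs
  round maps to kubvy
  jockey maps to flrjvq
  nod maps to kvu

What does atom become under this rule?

Two steps: reverse the string, then apply a Caesar shift of +7.
On atom: reverse → mota; then shift: m+7=t, o+7=v, t+7=a, a+7=h.

tvah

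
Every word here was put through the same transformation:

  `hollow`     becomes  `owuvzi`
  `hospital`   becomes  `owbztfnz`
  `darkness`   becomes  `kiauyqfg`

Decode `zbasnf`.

strict

The shift increases by 1 at each position, starting from +7: 7, 8, 9, ….
Undoing it on zbasnf: z−7=s, b−8=t, a−9=r, s−10=i, n−11=c, f−12=t.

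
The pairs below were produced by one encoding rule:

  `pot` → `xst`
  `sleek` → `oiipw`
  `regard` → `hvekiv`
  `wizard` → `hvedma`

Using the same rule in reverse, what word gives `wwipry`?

The output letters match the input read backwards, each shifted +4: pot reversed is top. The word is reversed, then every letter is shifted forward by 4.
Reversing it on wwipry: shift back: w−4=s, w−4=s, i−4=e, p−4=l, r−4=n, y−4=u → sselnu; then reverse → unless.

unless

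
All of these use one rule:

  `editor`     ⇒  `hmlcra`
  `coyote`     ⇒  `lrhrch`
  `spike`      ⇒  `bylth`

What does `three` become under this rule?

The shift depends on letter class: consonant d→m is +9, but vowel e→h is +3. Vowels shift forward by 3 and consonants shift forward by 9.
Applying it to three: t(cons)+9=c, h(cons)+9=q, r(cons)+9=a, e(vowel)+3=h, e(vowel)+3=h.

cqahh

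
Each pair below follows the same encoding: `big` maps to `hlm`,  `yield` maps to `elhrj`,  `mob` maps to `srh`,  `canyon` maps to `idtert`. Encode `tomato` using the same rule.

zrsdzr

The shift depends on letter class: consonant b→h is +6, but vowel i→l is +3. Two shifts are in play — +3 for a/e/i/o/u, +6 for every other letter.
For tomato: t(cons)+6=z, o(vowel)+3=r, m(cons)+6=s, a(vowel)+3=d, t(cons)+6=z, o(vowel)+3=r.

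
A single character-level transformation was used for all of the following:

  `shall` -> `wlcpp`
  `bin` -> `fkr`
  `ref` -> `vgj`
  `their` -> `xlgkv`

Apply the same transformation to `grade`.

kvchg

The shift depends on letter class: consonant s→w is +4, but vowel a→c is +2. The rule splits by letter class: vowels +2, consonants +4.
For grade: g(cons)+4=k, r(cons)+4=v, a(vowel)+2=c, d(cons)+4=h, e(vowel)+2=g.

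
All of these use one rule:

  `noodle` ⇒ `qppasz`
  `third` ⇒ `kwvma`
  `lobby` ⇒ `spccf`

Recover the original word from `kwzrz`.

theme

Treating letters as 0–25, the rule is x ↦ 25x + 3 (mod 26).
Reversing it on kwzrz: k(10)→25·(10−3)≡19=t; w(22)→25·(22−3)≡7=h; z(25)→25·(25−3)≡4=e; r(17)→25·(17−3)≡12=m; z(25)→25·(25−3)≡4=e (all mod 26).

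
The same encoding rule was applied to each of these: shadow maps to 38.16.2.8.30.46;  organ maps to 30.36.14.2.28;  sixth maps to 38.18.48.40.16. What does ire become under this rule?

18.36.10

s(#19)→38 and h(#8)→16: differences scale by 2, so n = 2·pos + 0. The formula is n = 2×(alphabet index, a=1).
For ire: i=9→18, r=18→36, e=5→10.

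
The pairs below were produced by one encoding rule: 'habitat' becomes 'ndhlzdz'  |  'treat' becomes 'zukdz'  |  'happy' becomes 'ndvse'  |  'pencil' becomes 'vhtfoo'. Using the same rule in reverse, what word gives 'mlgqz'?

giant

Shifts by position in habitat: pos 0: h→n (+6), pos 1: a→d (+3), pos 2: b→h (+6), pos 3: i→l (+3) — repeating every 2. It's a Vigenère-style cipher with numeric key [6,3]: position i shifts by key[i mod 2].
Decoding mlgqz: m−6=g, l−3=i, g−6=a, q−3=n, z−6=t.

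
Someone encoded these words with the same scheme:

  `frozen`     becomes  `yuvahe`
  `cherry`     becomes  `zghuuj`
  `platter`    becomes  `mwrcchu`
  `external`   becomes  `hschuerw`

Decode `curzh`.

f(5)→y(24) and r(17)→u(20) fit y≡17x+17 (mod 26); the inverse of 17 mod 26 is 23. Treating letters as 0–25, the rule is x ↦ 17x + 17 (mod 26).
Undoing it on curzh: c(2)→23·(2−17)≡19=t; u(20)→23·(20−17)≡17=r; r(17)→23·(17−17)≡0=a; z(25)→23·(25−17)≡2=c; h(7)→23·(7−17)≡4=e (all mod 26).

trace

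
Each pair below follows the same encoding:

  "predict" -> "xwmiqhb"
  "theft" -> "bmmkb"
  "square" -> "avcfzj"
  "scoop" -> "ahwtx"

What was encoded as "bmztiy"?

throat

Shifts by position in predict: pos 0: p→x (+8), pos 1: r→w (+5), pos 2: e→m (+8), pos 3: d→i (+5) — repeating every 2. A repeating key of period 2 is used — shifts +8, +5 over and over.
Undoing it on bmztiy: b−8=t, m−5=h, z−8=r, t−5=o, i−8=a, y−5=t.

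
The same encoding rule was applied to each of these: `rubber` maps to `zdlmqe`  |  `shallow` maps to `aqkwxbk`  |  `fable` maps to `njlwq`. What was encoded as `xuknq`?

Each letter shifts forward by (position + 8), i.e. 8, 9, 10, … — the shift grows by one for each successive letter.
Undoing it on xuknq: x−8=p, u−9=l, k−10=a, n−11=c, q−12=e.

place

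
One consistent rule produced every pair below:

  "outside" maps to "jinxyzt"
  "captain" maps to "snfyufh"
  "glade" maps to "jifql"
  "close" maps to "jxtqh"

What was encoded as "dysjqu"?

plenty

The output letters match the input read backwards, each shifted +5: outside reversed is edistuo. Read the word backwards and shift each letter +5.
Undoing it on dysjqu: shift back: d−5=y, y−5=t, s−5=n, j−5=e, q−5=l, u−5=p → ytnelp; then reverse → plenty.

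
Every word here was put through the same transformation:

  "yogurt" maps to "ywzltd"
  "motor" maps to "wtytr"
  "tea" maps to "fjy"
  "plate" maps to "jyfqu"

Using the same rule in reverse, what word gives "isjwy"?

The output letters match the input read backwards, each shifted +5: yogurt reversed is trugoy. Read the word backwards and shift each letter +5.
Decoding isjwy: shift back: i−5=d, s−5=n, j−5=e, w−5=r, y−5=t → dnert; then reverse → trend.

trend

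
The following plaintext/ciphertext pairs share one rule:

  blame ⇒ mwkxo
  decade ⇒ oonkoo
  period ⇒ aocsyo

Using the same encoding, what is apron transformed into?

Vowels shift forward by 10 and consonants shift forward by 11.
For apron: a(vowel)+10=k, p(cons)+11=a, r(cons)+11=c, o(vowel)+10=y, n(cons)+11=y.

kacyy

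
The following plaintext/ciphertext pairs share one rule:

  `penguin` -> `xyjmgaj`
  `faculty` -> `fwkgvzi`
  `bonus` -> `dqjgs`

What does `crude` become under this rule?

p(15)→x(23) and e(4)→y(24) fit y≡7x+22 (mod 26); the inverse of 7 mod 26 is 15. This is an affine cipher: with a=0,…,z=25, each position x becomes (7x+22) mod 26.
Applying it to crude: c(2)→7·2+22≡10=k; r(17)→7·17+22≡11=l; u(20)→7·20+22≡6=g; d(3)→7·3+22≡17=r; e(4)→7·4+22≡24=y (all mod 26).

klgry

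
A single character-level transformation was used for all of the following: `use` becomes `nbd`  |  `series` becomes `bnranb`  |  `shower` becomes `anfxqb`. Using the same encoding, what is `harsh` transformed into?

Read the word backwards and shift each letter +9.
On harsh: reverse → hsrah; then shift: h+9=q, s+9=b, r+9=a, a+9=j, h+9=q.

qbajq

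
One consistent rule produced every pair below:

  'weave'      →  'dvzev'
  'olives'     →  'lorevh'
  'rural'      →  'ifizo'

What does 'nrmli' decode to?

minor

This is the alphabet-reversal cipher (Atbash): a becomes z, b becomes y, etc.
Decoding nrmli: n↔m, r↔i, m↔n, l↔o, i↔r.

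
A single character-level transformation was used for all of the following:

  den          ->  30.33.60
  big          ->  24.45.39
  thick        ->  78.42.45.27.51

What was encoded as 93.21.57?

d(#4)→30 and e(#5)→33: differences scale by 3, so n = 3·pos + 18. The formula is n = 3×(alphabet index, a=1) + 18.
Undoing it on 93.21.57: 93→(93−18)÷3=25=y, 21→(21−18)÷3=1=a, 57→(57−18)÷3=13=m.

yam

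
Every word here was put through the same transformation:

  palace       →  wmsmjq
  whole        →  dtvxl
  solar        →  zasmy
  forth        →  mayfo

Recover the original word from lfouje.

ethics

Shifts by position in palace: pos 0: p→w (+7), pos 1: a→m (+12), pos 2: l→s (+7), pos 3: a→m (+12) — repeating every 2. The shifts repeat in a cycle of length 2: positions 0,1,… shift by +7, +12, then the pattern repeats.
Decoding lfouje: l−7=e, f−12=t, o−7=h, u−12=i, j−7=c, e−12=s.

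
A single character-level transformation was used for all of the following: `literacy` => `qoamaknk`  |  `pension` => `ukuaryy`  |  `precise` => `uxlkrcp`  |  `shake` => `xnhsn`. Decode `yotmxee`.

Each letter shifts forward by (position + 5), i.e. 5, 6, 7, … — the shift grows by one for each successive letter.
Reversing it on yotmxee: y−5=t, o−6=i, t−7=m, m−8=e, x−9=o, e−10=u, e−11=t.

timeout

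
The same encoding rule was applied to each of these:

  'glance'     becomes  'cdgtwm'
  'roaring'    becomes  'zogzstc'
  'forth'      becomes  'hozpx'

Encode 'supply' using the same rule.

g(6)→c(2) and l(11)→d(3) fit y≡21x+6 (mod 26); the inverse of 21 mod 26 is 5. This is an affine cipher: with a=0,…,z=25, each position x becomes (21x+6) mod 26.
On supply: s(18)→21·18+6≡20=u; u(20)→21·20+6≡10=k; p(15)→21·15+6≡9=j; p(15)→21·15+6≡9=j; l(11)→21·11+6≡3=d; y(24)→21·24+6≡16=q (all mod 26).

ukjjdq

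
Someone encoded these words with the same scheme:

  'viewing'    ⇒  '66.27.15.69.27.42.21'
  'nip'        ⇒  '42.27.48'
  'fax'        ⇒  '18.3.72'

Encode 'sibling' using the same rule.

57.27.6.36.27.42.21

The formula is n = 3×(alphabet index, a=1).
Applying it to sibling: s=19→57, i=9→27, b=2→6, l=12→36, i=9→27, n=14→42, g=7→21.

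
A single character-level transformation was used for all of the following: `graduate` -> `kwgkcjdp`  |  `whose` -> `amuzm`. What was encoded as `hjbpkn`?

device

In graduate: g→k is +4, r→w is +5, a→g is +6, d→k is +7 — the shift increases by 1 each position. Each letter shifts forward by (position + 4), i.e. 4, 5, 6, … — the shift grows by one for each successive letter.
Undoing it on hjbpkn: h−4=d, j−5=e, b−6=v, p−7=i, k−8=c, n−9=e.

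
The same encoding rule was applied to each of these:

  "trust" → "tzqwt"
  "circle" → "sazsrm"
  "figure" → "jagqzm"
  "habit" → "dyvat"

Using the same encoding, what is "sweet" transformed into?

wkmmt

t(19)→t(19) and r(17)→z(25) fit y≡23x+24 (mod 26); the inverse of 23 mod 26 is 17. Each letter's alphabet position (a=0..z=25) is mapped through 23·x+24 mod 26 — an affine cipher.
For sweet: s(18)→23·18+24≡22=w; w(22)→23·22+24≡10=k; e(4)→23·4+24≡12=m; e(4)→23·4+24≡12=m; t(19)→23·19+24≡19=t (all mod 26).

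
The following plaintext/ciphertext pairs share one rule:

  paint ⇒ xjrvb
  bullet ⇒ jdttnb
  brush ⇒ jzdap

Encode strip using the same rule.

The shift depends on letter class: consonant p→x is +8, but vowel a→j is +9. Vowels shift forward by 9 and consonants shift forward by 8.
Applying it to strip: s(cons)+8=a, t(cons)+8=b, r(cons)+8=z, i(vowel)+9=r, p(cons)+8=x.

abzrx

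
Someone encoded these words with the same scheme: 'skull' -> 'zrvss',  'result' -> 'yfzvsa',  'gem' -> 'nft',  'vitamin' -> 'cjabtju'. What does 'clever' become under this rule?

jsfcfy

The shift depends on letter class: consonant s→z is +7, but vowel u→v is +1. Vowels shift forward by 1 and consonants shift forward by 7.
For clever: c(cons)+7=j, l(cons)+7=s, e(vowel)+1=f, v(cons)+7=c, e(vowel)+1=f, r(cons)+7=y.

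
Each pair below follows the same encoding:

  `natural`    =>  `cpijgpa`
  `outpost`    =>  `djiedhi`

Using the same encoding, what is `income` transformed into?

xcrdbt

Compare letters: n→c is +15, a→p is +15, t→i is +15 — a constant shift. Every letter moves 15 places later in the alphabet, wrapping around z→a.
Applying it to income: i+15=x, n+15=c, c+15=r, o+15=d, m+15=b, e+15=t.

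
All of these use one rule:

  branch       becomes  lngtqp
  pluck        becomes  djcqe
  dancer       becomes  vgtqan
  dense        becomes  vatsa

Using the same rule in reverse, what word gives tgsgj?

b(1)→l(11) and r(17)→n(13) fit y≡5x+6 (mod 26); the inverse of 5 mod 26 is 21. Treating letters as 0–25, the rule is x ↦ 5x + 6 (mod 26).
Decoding tgsgj: t(19)→21·(19−6)≡13=n; g(6)→21·(6−6)≡0=a; s(18)→21·(18−6)≡18=s; g(6)→21·(6−6)≡0=a; j(9)→21·(9−6)≡11=l (all mod 26).

nasal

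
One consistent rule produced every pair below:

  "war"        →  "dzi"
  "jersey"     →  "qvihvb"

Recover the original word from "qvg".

jet

Letters are reflected about the middle of the alphabet (position → 25−position): Atbash.
Reversing it on qvg: q↔j, v↔e, g↔t.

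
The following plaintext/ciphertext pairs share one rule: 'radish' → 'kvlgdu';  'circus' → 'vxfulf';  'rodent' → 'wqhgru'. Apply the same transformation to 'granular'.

udoxqduj

The output letters match the input read backwards, each shifted +3: radish reversed is hsidar. Two steps: reverse the string, then apply a Caesar shift of +3.
For granular: reverse → ralunarg; then shift: r+3=u, a+3=d, l+3=o, u+3=x, n+3=q, a+3=d, r+3=u, g+3=j.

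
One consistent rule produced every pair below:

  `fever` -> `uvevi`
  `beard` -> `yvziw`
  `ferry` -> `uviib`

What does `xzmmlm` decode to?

Each letter is replaced by its mirror in the alphabet: a↔z, b↔y, c↔x, and so on (the Atbash cipher).
Undoing it on xzmmlm: x↔c, z↔a, m↔n, m↔n, l↔o, m↔n.

cannon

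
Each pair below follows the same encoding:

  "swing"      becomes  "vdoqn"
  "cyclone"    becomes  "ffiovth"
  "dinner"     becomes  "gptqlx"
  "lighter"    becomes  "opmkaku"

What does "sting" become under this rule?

Shifts by position in swing: pos 0: s→v (+3), pos 1: w→d (+7), pos 2: i→o (+6), pos 3: n→q (+3), pos 4: g→n (+7) — repeating every 3. The shifts repeat in a cycle of length 3: positions 0,1,… shift by +3, +7, +6, then the pattern repeats.
For sting: s+3=v, t+7=a, i+6=o, n+3=q, g+7=n.

vaoqn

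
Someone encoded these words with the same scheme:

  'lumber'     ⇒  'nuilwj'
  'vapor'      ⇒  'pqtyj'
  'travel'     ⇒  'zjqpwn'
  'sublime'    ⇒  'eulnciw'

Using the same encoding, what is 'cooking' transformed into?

gyyscdm

l(11)→n(13) and u(20)→u(20) fit y≡21x+16 (mod 26); the inverse of 21 mod 26 is 5. This is an affine cipher: with a=0,…,z=25, each position x becomes (21x+16) mod 26.
Applying it to cooking: c(2)→21·2+16≡6=g; o(14)→21·14+16≡24=y; o(14)→21·14+16≡24=y; k(10)→21·10+16≡18=s; i(8)→21·8+16≡2=c; n(13)→21·13+16≡3=d; g(6)→21·6+16≡12=m (all mod 26).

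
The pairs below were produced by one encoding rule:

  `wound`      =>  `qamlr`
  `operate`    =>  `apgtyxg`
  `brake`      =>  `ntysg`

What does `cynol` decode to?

Treating letters as 0–25, the rule is x ↦ 15x + 24 (mod 26).
Decoding cynol: c(2)→7·(2−24)≡2=c; y(24)→7·(24−24)≡0=a; n(13)→7·(13−24)≡1=b; o(14)→7·(14−24)≡8=i; l(11)→7·(11−24)≡13=n (all mod 26).

cabin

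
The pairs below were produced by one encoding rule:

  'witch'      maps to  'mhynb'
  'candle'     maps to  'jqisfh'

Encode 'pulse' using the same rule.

jxqzu

The output letters match the input read backwards, each shifted +5: witch reversed is hctiw. Two steps: reverse the string, then apply a Caesar shift of +5.
Applying it to pulse: reverse → eslup; then shift: e+5=j, s+5=x, l+5=q, u+5=z, p+5=u.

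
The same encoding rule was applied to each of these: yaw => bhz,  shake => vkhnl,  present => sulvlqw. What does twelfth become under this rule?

The shift depends on letter class: consonant y→b is +3, but vowel a→h is +7. Two shifts are in play — +7 for a/e/i/o/u, +3 for every other letter.
For twelfth: t(cons)+3=w, w(cons)+3=z, e(vowel)+7=l, l(cons)+3=o, f(cons)+3=i, t(cons)+3=w, h(cons)+3=k.

wzloiwk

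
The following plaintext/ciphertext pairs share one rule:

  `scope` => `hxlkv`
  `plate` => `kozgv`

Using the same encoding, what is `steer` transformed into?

hgvvi

Each pair mirrors across the alphabet (s↔h, c↔x, o↔l): positions sum to 25. Letters are reflected about the middle of the alphabet (position → 25−position): Atbash.
On steer: s↔h, t↔g, e↔v, e↔v, r↔i.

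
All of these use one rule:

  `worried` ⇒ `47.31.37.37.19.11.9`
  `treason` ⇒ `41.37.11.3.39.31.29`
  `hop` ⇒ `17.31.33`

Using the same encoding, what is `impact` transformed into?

19.27.33.3.7.41

w(#23)→47 and o(#15)→31: differences scale by 2, so n = 2·pos + 1. The formula is n = 2×(alphabet index, a=1) + 1.
For impact: i=9→19, m=13→27, p=16→33, a=1→3, c=3→7, t=20→41.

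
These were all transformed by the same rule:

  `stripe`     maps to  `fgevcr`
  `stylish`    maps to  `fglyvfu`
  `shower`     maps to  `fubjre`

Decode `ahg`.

Compare letters: s→f is +13, t→g is +13, r→e is +13 — a constant shift. This is a Caesar cipher with shift 13.
Reversing it on ahg: a−13=n, h−13=u, g−13=t.

nut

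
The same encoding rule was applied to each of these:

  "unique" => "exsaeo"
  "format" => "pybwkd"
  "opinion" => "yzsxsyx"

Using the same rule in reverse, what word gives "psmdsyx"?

fiction

Compare letters: u→e is +10, n→x is +10, i→s is +10 — a constant shift. This is a Caesar cipher with shift 10.
Reversing it on psmdsyx: p−10=f, s−10=i, m−10=c, d−10=t, s−10=i, y−10=o, x−10=n.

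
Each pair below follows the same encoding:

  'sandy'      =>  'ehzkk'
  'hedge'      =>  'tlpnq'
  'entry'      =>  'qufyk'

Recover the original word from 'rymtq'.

frame

Shifts by position in sandy: pos 0: s→e (+12), pos 1: a→h (+7), pos 2: n→z (+12), pos 3: d→k (+7) — repeating every 2. It's a Vigenère-style cipher with numeric key [12,7]: position i shifts by key[i mod 2].
Decoding rymtq: r−12=f, y−7=r, m−12=a, t−7=m, q−12=e.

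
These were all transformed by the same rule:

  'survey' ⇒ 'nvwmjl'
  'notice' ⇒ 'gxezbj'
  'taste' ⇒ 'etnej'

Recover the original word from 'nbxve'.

This is an affine cipher: with a=0,…,z=25, each position x becomes (17x+19) mod 26.
Reversing it on nbxve: n(13)→23·(13−19)≡18=s; b(1)→23·(1−19)≡2=c; x(23)→23·(23−19)≡14=o; v(21)→23·(21−19)≡20=u; e(4)→23·(4−19)≡19=t (all mod 26).

scout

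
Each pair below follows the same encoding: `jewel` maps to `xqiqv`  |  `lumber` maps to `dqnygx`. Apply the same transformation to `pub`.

ngb

The output letters match the input read backwards, each shifted +12: jewel reversed is lewej. The word is reversed, then every letter is shifted forward by 12.
On pub: reverse → bup; then shift: b+12=n, u+12=g, p+12=b.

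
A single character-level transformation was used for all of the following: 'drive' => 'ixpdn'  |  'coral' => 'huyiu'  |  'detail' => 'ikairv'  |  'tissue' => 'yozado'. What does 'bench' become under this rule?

gkukq

The shift increases by 1 at each position, starting from +5: 5, 6, 7, ….
On bench: b+5=g, e+6=k, n+7=u, c+8=k, h+9=q.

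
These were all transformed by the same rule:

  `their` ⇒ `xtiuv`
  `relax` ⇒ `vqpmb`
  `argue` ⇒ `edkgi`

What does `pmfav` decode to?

labor

Shifts by position in their: pos 0: t→x (+4), pos 1: h→t (+12), pos 2: e→i (+4), pos 3: i→u (+12) — repeating every 2. The shifts repeat in a cycle of length 2: positions 0,1,… shift by +4, +12, then the pattern repeats.
Undoing it on pmfav: p−4=l, m−12=a, f−4=b, a−12=o, v−4=r.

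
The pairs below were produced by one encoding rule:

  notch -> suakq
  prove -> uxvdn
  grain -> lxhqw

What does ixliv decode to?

dream

In notch: n→s is +5, o→u is +6, t→a is +7, c→k is +8 — the shift increases by 1 each position. Each letter shifts forward by (position + 5), i.e. 5, 6, 7, … — the shift grows by one for each successive letter.
Reversing it on ixliv: i−5=d, x−6=r, l−7=e, i−8=a, v−9=m.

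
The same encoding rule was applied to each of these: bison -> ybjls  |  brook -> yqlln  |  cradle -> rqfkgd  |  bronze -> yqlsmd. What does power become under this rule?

elhdq

b(1)→y(24) and i(8)→b(1) fit y≡19x+5 (mod 26); the inverse of 19 mod 26 is 11. Treating letters as 0–25, the rule is x ↦ 19x + 5 (mod 26).
On power: p(15)→19·15+5≡4=e; o(14)→19·14+5≡11=l; w(22)→19·22+5≡7=h; e(4)→19·4+5≡3=d; r(17)→19·17+5≡16=q (all mod 26).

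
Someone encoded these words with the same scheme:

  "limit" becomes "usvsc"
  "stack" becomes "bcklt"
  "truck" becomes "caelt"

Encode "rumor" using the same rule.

The shift depends on letter class: consonant l→u is +9, but vowel i→s is +10. Two shifts are in play — +10 for a/e/i/o/u, +9 for every other letter.
Applying it to rumor: r(cons)+9=a, u(vowel)+10=e, m(cons)+9=v, o(vowel)+10=y, r(cons)+9=a.

aevya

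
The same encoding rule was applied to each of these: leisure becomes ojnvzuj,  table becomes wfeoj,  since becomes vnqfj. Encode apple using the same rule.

fssoj

The shift depends on letter class: consonant l→o is +3, but vowel e→j is +5. Two shifts are in play — +5 for a/e/i/o/u, +3 for every other letter.
For apple: a(vowel)+5=f, p(cons)+3=s, p(cons)+3=s, l(cons)+3=o, e(vowel)+5=j.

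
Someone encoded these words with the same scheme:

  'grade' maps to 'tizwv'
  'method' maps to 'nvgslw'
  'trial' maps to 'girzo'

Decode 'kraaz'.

pizza

Each pair mirrors across the alphabet (g↔t, r↔i, a↔z): positions sum to 25. Letters are reflected about the middle of the alphabet (position → 25−position): Atbash.
Undoing it on kraaz: k↔p, r↔i, a↔z, a↔z, z↔a.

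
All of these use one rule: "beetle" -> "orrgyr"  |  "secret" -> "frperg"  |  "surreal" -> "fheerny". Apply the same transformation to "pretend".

Compare letters: b→o is +13, e→r is +13, e→r is +13 — a constant shift. Each letter is shifted forward by 13 in the alphabet (a Caesar shift of +13).
Applying it to pretend: p+13=c, r+13=e, e+13=r, t+13=g, e+13=r, n+13=a, d+13=q.

cergraq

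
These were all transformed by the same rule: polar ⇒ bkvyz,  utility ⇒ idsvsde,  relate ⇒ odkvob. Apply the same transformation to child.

nvsrm

Two steps: reverse the string, then apply a Caesar shift of +10.
For child: reverse → dlihc; then shift: d+10=n, l+10=v, i+10=s, h+10=r, c+10=m.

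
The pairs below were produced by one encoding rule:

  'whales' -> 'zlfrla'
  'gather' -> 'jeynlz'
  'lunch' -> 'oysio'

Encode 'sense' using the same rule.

In whales: w→z is +3, h→l is +4, a→f is +5, l→r is +6 — the shift increases by 1 each position. Each letter shifts forward by (position + 3), i.e. 3, 4, 5, … — the shift grows by one for each successive letter.
For sense: s+3=v, e+4=i, n+5=s, s+6=y, e+7=l.

visyl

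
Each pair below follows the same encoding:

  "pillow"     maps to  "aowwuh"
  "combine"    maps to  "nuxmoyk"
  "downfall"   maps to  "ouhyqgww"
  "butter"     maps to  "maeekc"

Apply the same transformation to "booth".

The shift depends on letter class: consonant p→a is +11, but vowel i→o is +6. The rule splits by letter class: vowels +6, consonants +11.
For booth: b(cons)+11=m, o(vowel)+6=u, o(vowel)+6=u, t(cons)+11=e, h(cons)+11=s.

muues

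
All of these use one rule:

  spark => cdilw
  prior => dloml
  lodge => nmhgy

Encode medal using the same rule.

Each letter's alphabet position (a=0..z=25) is mapped through 17·x+8 mod 26 — an affine cipher.
On medal: m(12)→17·12+8≡4=e; e(4)→17·4+8≡24=y; d(3)→17·3+8≡7=h; a(0)→17·0+8≡8=i; l(11)→17·11+8≡13=n (all mod 26).

eyhin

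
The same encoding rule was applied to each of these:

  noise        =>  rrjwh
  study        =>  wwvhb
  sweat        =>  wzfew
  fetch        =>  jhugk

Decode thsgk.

A repeating key of period 3 is used — shifts +4, +3, +1 over and over.
Undoing it on thsgk: t−4=p, h−3=e, s−1=r, g−4=c, k−3=h.

perch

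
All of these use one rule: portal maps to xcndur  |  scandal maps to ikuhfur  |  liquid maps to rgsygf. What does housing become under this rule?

lcyighq

Treating letters as 0–25, the rule is x ↦ 21x + 20 (mod 26).
For housing: h(7)→21·7+20≡11=l; o(14)→21·14+20≡2=c; u(20)→21·20+20≡24=y; s(18)→21·18+20≡8=i; i(8)→21·8+20≡6=g; n(13)→21·13+20≡7=h; g(6)→21·6+20≡16=q (all mod 26).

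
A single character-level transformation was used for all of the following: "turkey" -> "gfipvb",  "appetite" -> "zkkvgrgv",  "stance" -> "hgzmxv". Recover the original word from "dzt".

wag

Each pair mirrors across the alphabet (t↔g, u↔f, r↔i): positions sum to 25. Each letter is replaced by its mirror in the alphabet: a↔z, b↔y, c↔x, and so on (the Atbash cipher).
Undoing it on dzt: d↔w, z↔a, t↔g.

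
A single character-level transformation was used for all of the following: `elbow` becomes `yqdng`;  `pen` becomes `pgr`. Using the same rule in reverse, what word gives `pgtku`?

The output letters match the input read backwards, each shifted +2: elbow reversed is woble. Two steps: reverse the string, then apply a Caesar shift of +2.
Reversing it on pgtku: shift back: p−2=n, g−2=e, t−2=r, k−2=i, u−2=s → neris; then reverse → siren.

siren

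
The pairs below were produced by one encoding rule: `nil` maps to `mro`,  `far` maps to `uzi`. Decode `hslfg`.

shout

Each pair mirrors across the alphabet (n↔m, i↔r, l↔o): positions sum to 25. Letters are reflected about the middle of the alphabet (position → 25−position): Atbash.
Reversing it on hslfg: h↔s, s↔h, l↔o, f↔u, g↔t.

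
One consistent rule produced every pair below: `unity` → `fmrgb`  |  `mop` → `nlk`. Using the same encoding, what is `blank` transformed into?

yozmp

Letters are reflected about the middle of the alphabet (position → 25−position): Atbash.
On blank: b↔y, l↔o, a↔z, n↔m, k↔p.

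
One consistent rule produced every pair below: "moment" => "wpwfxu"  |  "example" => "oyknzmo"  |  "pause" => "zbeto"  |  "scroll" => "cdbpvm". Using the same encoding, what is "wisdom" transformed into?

Shifts by position in moment: pos 0: m→w (+10), pos 1: o→p (+1), pos 2: m→w (+10), pos 3: e→f (+1) — repeating every 2. The shifts repeat in a cycle of length 2: positions 0,1,… shift by +10, +1, then the pattern repeats.
For wisdom: w+10=g, i+1=j, s+10=c, d+1=e, o+10=y, m+1=n.

gjceyn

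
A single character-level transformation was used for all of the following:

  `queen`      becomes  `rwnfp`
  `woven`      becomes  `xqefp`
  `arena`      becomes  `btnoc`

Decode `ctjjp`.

brain

A repeating key of period 3 is used — shifts +1, +2, +9 over and over.
Decoding ctjjp: c−1=b, t−2=r, j−9=a, j−1=i, p−2=n.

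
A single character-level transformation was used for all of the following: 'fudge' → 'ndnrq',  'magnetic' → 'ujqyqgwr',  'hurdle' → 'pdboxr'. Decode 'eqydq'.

whose

In fudge: f→n is +8, u→d is +9, d→n is +10, g→r is +11 — the shift increases by 1 each position. Each letter shifts forward by (position + 8), i.e. 8, 9, 10, … — the shift grows by one for each successive letter.
Decoding eqydq: e−8=w, q−9=h, y−10=o, d−11=s, q−12=e.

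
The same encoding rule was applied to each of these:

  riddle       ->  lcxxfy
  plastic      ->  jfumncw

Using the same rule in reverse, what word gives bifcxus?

Compare letters: r→l is +20, i→c is +20, d→x is +20 — a constant shift. It's a constant shift of +20 (ROT20).
Reversing it on bifcxus: b−20=h, i−20=o, f−20=l, c−20=i, x−20=d, u−20=a, s−20=y.

holiday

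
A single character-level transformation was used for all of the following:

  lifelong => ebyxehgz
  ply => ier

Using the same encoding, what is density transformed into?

Compare letters: l→e is +19, i→b is +19, f→y is +19 — a constant shift. Each letter is shifted forward by 19 in the alphabet (a Caesar shift of +19).
On density: d+19=w, e+19=x, n+19=g, s+19=l, i+19=b, t+19=m, y+19=r.

wxglbmr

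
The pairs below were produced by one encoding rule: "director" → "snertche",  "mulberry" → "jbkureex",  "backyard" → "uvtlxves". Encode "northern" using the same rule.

ihecorei

d(3)→s(18) and i(8)→n(13) fit y≡25x+21 (mod 26); the inverse of 25 mod 26 is 25. Treating letters as 0–25, the rule is x ↦ 25x + 21 (mod 26).
For northern: n(13)→25·13+21≡8=i; o(14)→25·14+21≡7=h; r(17)→25·17+21≡4=e; t(19)→25·19+21≡2=c; h(7)→25·7+21≡14=o; e(4)→25·4+21≡17=r; r(17)→25·17+21≡4=e; n(13)→25·13+21≡8=i (all mod 26).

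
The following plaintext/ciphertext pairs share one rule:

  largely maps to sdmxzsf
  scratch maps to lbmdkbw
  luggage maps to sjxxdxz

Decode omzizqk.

prevent

l(11)→s(18) and a(0)→d(3) fit y≡25x+3 (mod 26); the inverse of 25 mod 26 is 25. Each letter's alphabet position (a=0..z=25) is mapped through 25·x+3 mod 26 — an affine cipher.
Reversing it on omzizqk: o(14)→25·(14−3)≡15=p; m(12)→25·(12−3)≡17=r; z(25)→25·(25−3)≡4=e; i(8)→25·(8−3)≡21=v; z(25)→25·(25−3)≡4=e; q(16)→25·(16−3)≡13=n; k(10)→25·(10−3)≡19=t (all mod 26).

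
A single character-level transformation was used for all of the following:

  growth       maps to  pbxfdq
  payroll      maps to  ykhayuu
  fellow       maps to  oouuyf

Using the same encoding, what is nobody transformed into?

wykxnh

Shifts by position in growth: pos 0: g→p (+9), pos 1: r→b (+10), pos 2: o→x (+9), pos 3: w→f (+9), pos 4: t→d (+10), pos 5: h→q (+9) — repeating every 3. It's a Vigenère-style cipher with numeric key [9,10,9]: position i shifts by key[i mod 3].
On nobody: n+9=w, o+10=y, b+9=k, o+9=x, d+10=n, y+9=h.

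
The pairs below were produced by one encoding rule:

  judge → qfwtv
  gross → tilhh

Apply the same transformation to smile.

Each pair mirrors across the alphabet (j↔q, u↔f, d↔w): positions sum to 25. This is the alphabet-reversal cipher (Atbash): a becomes z, b becomes y, etc.
On smile: s↔h, m↔n, i↔r, l↔o, e↔v.

hnrov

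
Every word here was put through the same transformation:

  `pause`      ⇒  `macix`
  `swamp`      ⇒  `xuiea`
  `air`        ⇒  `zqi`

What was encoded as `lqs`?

kid

The output letters match the input read backwards, each shifted +8: pause reversed is esuap. Two steps: reverse the string, then apply a Caesar shift of +8.
Decoding lqs: shift back: l−8=d, q−8=i, s−8=k → dik; then reverse → kid.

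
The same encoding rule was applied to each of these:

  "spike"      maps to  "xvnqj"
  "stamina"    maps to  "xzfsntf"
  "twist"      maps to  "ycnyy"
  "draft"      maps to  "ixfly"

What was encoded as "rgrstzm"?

mammoth

Shifts by position in spike: pos 0: s→x (+5), pos 1: p→v (+6), pos 2: i→n (+5), pos 3: k→q (+6) — repeating every 2. A repeating key of period 2 is used — shifts +5, +6 over and over.
Decoding rgrstzm: r−5=m, g−6=a, r−5=m, s−6=m, t−5=o, z−6=t, m−5=h.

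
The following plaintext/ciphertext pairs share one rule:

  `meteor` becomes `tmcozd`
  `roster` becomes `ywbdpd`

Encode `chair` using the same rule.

In meteor: m→t is +7, e→m is +8, t→c is +9, e→o is +10 — the shift increases by 1 each position. Each letter shifts forward by (position + 7), i.e. 7, 8, 9, … — the shift grows by one for each successive letter.
Applying it to chair: c+7=j, h+8=p, a+9=j, i+10=s, r+11=c.

jpjsc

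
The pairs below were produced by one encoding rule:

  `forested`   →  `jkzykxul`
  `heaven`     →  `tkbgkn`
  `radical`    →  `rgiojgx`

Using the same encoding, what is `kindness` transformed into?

Two steps: reverse the string, then apply a Caesar shift of +6.
On kindness: reverse → ssendnik; then shift: s+6=y, s+6=y, e+6=k, n+6=t, d+6=j, n+6=t, i+6=o, k+6=q.

yyktjtoq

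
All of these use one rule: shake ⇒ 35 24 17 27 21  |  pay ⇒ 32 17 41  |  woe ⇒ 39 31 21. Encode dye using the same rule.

20 41 21

s is letter #19 and maps to 35: an offset of 16. The number is (letter's place in the alphabet, a=1) + 16.
For dye: d=4→20, y=25→41, e=5→21.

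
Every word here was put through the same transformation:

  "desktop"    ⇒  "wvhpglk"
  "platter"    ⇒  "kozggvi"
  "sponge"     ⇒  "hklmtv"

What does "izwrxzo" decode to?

radical

Each pair mirrors across the alphabet (d↔w, e↔v, s↔h): positions sum to 25. Each letter is replaced by its mirror in the alphabet: a↔z, b↔y, c↔x, and so on (the Atbash cipher).
Undoing it on izwrxzo: i↔r, z↔a, w↔d, r↔i, x↔c, z↔a, o↔l.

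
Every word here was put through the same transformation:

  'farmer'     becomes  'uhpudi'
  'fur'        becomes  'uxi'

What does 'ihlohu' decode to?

The output letters match the input read backwards, each shifted +3: farmer reversed is remraf. Read the word backwards and shift each letter +3.
Undoing it on ihlohu: shift back: i−3=f, h−3=e, l−3=i, o−3=l, h−3=e, u−3=r → feiler; then reverse → relief.

relief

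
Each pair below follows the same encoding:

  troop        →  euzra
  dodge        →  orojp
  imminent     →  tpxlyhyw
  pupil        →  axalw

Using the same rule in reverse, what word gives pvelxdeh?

Shifts by position in troop: pos 0: t→e (+11), pos 1: r→u (+3), pos 2: o→z (+11), pos 3: o→r (+3) — repeating every 2. A repeating key of period 2 is used — shifts +11, +3 over and over.
Decoding pvelxdeh: p−11=e, v−3=s, e−11=t, l−3=i, x−11=m, d−3=a, e−11=t, h−3=e.

estimate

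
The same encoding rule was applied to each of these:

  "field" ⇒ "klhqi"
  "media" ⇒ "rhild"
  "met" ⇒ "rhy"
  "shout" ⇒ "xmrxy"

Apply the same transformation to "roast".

The shift depends on letter class: consonant f→k is +5, but vowel i→l is +3. Two shifts are in play — +3 for a/e/i/o/u, +5 for every other letter.
On roast: r(cons)+5=w, o(vowel)+3=r, a(vowel)+3=d, s(cons)+5=x, t(cons)+5=y.

wrdxy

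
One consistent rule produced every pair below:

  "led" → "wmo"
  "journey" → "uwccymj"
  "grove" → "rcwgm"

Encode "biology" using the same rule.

mqwwwrj

The shift depends on letter class: consonant l→w is +11, but vowel e→m is +8. Two shifts are in play — +8 for a/e/i/o/u, +11 for every other letter.
For biology: b(cons)+11=m, i(vowel)+8=q, o(vowel)+8=w, l(cons)+11=w, o(vowel)+8=w, g(cons)+11=r, y(cons)+11=j.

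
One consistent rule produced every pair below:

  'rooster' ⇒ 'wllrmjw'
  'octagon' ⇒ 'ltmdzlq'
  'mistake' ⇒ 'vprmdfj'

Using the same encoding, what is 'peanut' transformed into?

Treating letters as 0–25, the rule is x ↦ 21x + 3 (mod 26).
For peanut: p(15)→21·15+3≡6=g; e(4)→21·4+3≡9=j; a(0)→21·0+3≡3=d; n(13)→21·13+3≡16=q; u(20)→21·20+3≡7=h; t(19)→21·19+3≡12=m (all mod 26).

gjdqhm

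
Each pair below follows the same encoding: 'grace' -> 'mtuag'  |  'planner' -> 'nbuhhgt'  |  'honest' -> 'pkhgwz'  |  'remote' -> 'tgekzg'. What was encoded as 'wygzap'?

sketch

Each letter's alphabet position (a=0..z=25) is mapped through 3·x+20 mod 26 — an affine cipher.
Reversing it on wygzap: w(22)→9·(22−20)≡18=s; y(24)→9·(24−20)≡10=k; g(6)→9·(6−20)≡4=e; z(25)→9·(25−20)≡19=t; a(0)→9·(0−20)≡2=c; p(15)→9·(15−20)≡7=h (all mod 26).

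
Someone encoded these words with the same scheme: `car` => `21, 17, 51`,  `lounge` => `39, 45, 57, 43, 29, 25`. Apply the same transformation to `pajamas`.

c(#3)→21 and a(#1)→17: differences scale by 2, so n = 2·pos + 15. With a=1..z=26, the number is 2·pos + 15.
Applying it to pajamas: p=16→47, a=1→17, j=10→35, a=1→17, m=13→41, a=1→17, s=19→53.

47, 17, 35, 17, 41, 17, 53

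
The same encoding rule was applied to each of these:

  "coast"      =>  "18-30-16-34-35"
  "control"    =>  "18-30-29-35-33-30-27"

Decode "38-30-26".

wok

c is letter #3 and maps to 18: an offset of 15. Each letter is replaced by its alphabet position (a=1..z=26) + 15.
Reversing it on 38-30-26: 38→(38−15)÷1=23=w, 30→(30−15)÷1=15=o, 26→(26−15)÷1=11=k.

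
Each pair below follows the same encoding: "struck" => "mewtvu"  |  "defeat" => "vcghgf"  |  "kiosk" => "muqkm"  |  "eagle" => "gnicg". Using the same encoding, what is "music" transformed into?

The word is reversed, then every letter is shifted forward by 2.
For music: reverse → cisum; then shift: c+2=e, i+2=k, s+2=u, u+2=w, m+2=o.

ekuwo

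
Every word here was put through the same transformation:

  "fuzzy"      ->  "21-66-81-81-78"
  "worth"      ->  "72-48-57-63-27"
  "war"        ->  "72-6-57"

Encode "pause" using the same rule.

51-6-66-60-18

f(#6)→21 and u(#21)→66: differences scale by 3, so n = 3·pos + 3. The formula is n = 3×(alphabet index, a=1) + 3.
On pause: p=16→51, a=1→6, u=21→66, s=19→60, e=5→18.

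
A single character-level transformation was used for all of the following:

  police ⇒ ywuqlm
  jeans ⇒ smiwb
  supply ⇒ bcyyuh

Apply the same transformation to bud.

Two shifts are in play — +8 for a/e/i/o/u, +9 for every other letter.
For bud: b(cons)+9=k, u(vowel)+8=c, d(cons)+9=m.

kcm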